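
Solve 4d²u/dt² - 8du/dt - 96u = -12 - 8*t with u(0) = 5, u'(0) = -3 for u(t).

Divide through by 4: u'' - 2u' - 24u = -3 - 2*t.
Characteristic equation r² - 2r - 24 = 0 factors as (r - 6)(r + 4) = 0, so r = 6, -4.
Hence u_h = C1*exp(6*t) + C2*exp(-4*t).
For the particular solution try u_p = A0 + A1*t. Substituting and matching coefficients of each power of t gives A0 = 17/144, A1 = 1/12, so u_p = 17/144 + t/12.
General solution: u = 17/144 + t/12 + C1*exp(6*t) + C2*exp(-4*t).
Apply the initial conditions: u(0) = 17/144 + C1 + C2 = 5 and u'(0) = 1/12 - 4*C2 + 6*C1 = -3. Solving gives C1 = 74/45, C2 = 259/80.

u = 17/144 + t/12 + 74*exp(6*t)/45 + 259*exp(-4*t)/80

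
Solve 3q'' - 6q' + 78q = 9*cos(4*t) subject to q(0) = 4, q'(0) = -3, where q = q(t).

Divide through by 3: q'' - 2q' + 26q = 3*cos(4*t).
Characteristic equation r² - 2r + 26 = 0 has discriminant (-2)² - 4·(26) = -100 < 0, so r = 1 ± 5i.
Hence q_h = C1*cos(5*t)*exp(t) + C2*exp(t)*sin(5*t).
Try q_p = A*cos(4*t) + B*sin(4*t). Substituting and equating the coefficients of cos(4t) and sin(4t) gives A = 15/82, B = -6/41, so q_p = -6*sin(4*t)/41 + 15*cos(4*t)/82.
General solution: q = -6*sin(4*t)/41 + 15*cos(4*t)/82 + C1*cos(5*t)*exp(t) + C2*exp(t)*sin(5*t).
Apply the initial conditions: q(0) = 15/82 + C1 = 4 and q'(0) = -24/41 + C1 + 5*C2 = -3. Solving gives C1 = 313/82, C2 = -511/410.

q = -6*sin(4*t)/41 + 15*cos(4*t)/82 - 511*exp(t)*sin(5*t)/410 + 313*cos(5*t)*exp(t)/82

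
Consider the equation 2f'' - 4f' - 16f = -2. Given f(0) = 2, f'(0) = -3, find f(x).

f = 1/8 + exp(4*x)/8 + 7*exp(-2*x)/4

Divide through by 2: f'' - 2f' - 8f = -1.
Characteristic equation r² - 2r - 8 = 0 factors as (r - 4)(r + 2) = 0, so r = 4, -2.
Hence f_h = C1*exp(4*x) + C2*exp(-2*x).
For the particular solution try f_p = A0. Substituting and matching coefficients of each power of x gives A0 = 1/8, so f_p = 1/8.
General solution: f = 1/8 + C1*exp(4*x) + C2*exp(-2*x).
Apply the initial conditions: f(0) = 1/8 + C1 + C2 = 2 and f'(0) = -2*C2 + 4*C1 = -3. Solving gives C1 = 1/8, C2 = 7/4.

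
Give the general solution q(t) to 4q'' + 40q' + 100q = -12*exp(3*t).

q = -3*exp(3*t)/64 + C1*exp(-5*t) + C2*t*exp(-5*t)

Divide through by 4: q'' + 10q' + 25q = -3*exp(3*t).
Characteristic equation r² + 10r + 25 = 0 has discriminant (10)² - 4·(25) = 0, so r = -5 is a repeated root.
Hence q_h = (C1 + C2*t)*exp(-5*t).
Try q_p = A*exp(3*t). Substituting into the equation and dividing by exp(3*t) gives A = -3/64, so q_p = -3*exp(3*t)/64.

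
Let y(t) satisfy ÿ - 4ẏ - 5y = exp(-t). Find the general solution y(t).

y = C1*exp(5*t) + C2*exp(-t) - t*exp(-t)/6

Characteristic equation r² - 4r - 5 = 0 factors as (r - 5)(r + 1) = 0, so r = 5, -1.
Hence y_h = C1*exp(5*t) + C2*exp(-t).
Since exp(-t) solves the homogeneous equation (r = -1 is a root of multiplicity 1), multiply the trial by t. Try y_p = A*t*exp(-t). Substituting into the equation and dividing by exp(-t) gives A = -1/6, so y_p = -t*exp(-t)/6.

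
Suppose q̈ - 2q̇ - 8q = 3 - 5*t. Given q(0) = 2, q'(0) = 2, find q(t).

q = -17/32 + 5*t/8 + 35*exp(-2*t)/24 + 103*exp(4*t)/96

Characteristic equation r² - 2r - 8 = 0 factors as (r - 4)(r + 2) = 0, so r = 4, -2.
Hence q_h = C1*exp(4*t) + C2*exp(-2*t).
For the particular solution try q_p = A0 + A1*t. Substituting and matching coefficients of each power of t gives A0 = -17/32, A1 = 5/8, so q_p = -17/32 + 5*t/8.
General solution: q = -17/32 + 5*t/8 + C1*exp(4*t) + C2*exp(-2*t).
Apply the initial conditions: q(0) = -17/32 + C1 + C2 = 2 and q'(0) = 5/8 - 2*C2 + 4*C1 = 2. Solving gives C1 = 103/96, C2 = 35/24.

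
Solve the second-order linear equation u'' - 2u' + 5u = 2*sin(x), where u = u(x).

u = cos(x)/5 + 2*sin(x)/5 + C1*cos(2*x)*exp(x) + C2*exp(x)*sin(2*x)

Characteristic equation r² - 2r + 5 = 0 has discriminant (-2)² - 4·(5) = -16 < 0, so r = 1 ± 2i.
Hence u_h = C1*cos(2*x)*exp(x) + C2*exp(x)*sin(2*x).
Try u_p = A*cos(x) + B*sin(x). Substituting and equating the coefficients of cos(x) and sin(x) gives A = 1/5, B = 2/5, so u_p = cos(x)/5 + 2*sin(x)/5.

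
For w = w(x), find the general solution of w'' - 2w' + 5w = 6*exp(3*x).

w = 3*exp(3*x)/4 + C1*cos(2*x)*exp(x) + C2*exp(x)*sin(2*x)

Characteristic equation r² - 2r + 5 = 0 has discriminant (-2)² - 4·(5) = -16 < 0, so r = 1 ± 2i.
Hence w_h = C1*cos(2*x)*exp(x) + C2*exp(x)*sin(2*x).
Try w_p = A*exp(3*x). Substituting into the equation and dividing by exp(3*x) gives A = 3/4, so w_p = 3*exp(3*x)/4.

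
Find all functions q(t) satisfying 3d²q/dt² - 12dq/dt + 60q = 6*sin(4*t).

q = sin(4*t)/34 + 2*cos(4*t)/17 + C1*cos(4*t)*exp(2*t) + C2*exp(2*t)*sin(4*t)

Divide through by 3: q'' - 4q' + 20q = 2*sin(4*t).
Characteristic equation r² - 4r + 20 = 0 has discriminant (-4)² - 4·(20) = -64 < 0, so r = 2 ± 4i.
Hence q_h = C1*cos(4*t)*exp(2*t) + C2*exp(2*t)*sin(4*t).
Try q_p = A*cos(4*t) + B*sin(4*t). Substituting and equating the coefficients of cos(4t) and sin(4t) gives A = 2/17, B = 1/34, so q_p = sin(4*t)/34 + 2*cos(4*t)/17.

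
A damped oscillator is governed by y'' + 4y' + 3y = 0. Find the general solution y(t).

y = C1*exp(-3*t) + C2*exp(-t)

Characteristic equation r² + 4r + 3 = 0 factors as (r + 3)(r + 1) = 0, so r = -3, -1.
Hence y_h = C1*exp(-3*t) + C2*exp(-t).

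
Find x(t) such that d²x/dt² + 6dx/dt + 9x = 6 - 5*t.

x = 28/27 - 5*t/9 + C1*exp(-3*t) + C2*t*exp(-3*t)

Characteristic equation r² + 6r + 9 = 0 has discriminant (6)² - 4·(9) = 0, so r = -3 is a repeated root.
Hence x_h = (C1 + C2*t)*exp(-3*t).
For the particular solution try x_p = A0 + A1*t. Substituting and matching coefficients of each power of t gives A0 = 28/27, A1 = -5/9, so x_p = 28/27 - 5*t/9.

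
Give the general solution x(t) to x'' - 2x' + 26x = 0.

x = C1*cos(5*t)*exp(t) + C2*exp(t)*sin(5*t)

Characteristic equation r² - 2r + 26 = 0 has discriminant (-2)² - 4·(26) = -100 < 0, so r = 1 ± 5i.
Hence x_h = C1*cos(5*t)*exp(t) + C2*exp(t)*sin(5*t).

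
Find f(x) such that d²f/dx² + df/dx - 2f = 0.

Characteristic equation r² + r - 2 = 0 factors as (r + 2)(r - 1) = 0, so r = -2, 1.
Hence f_h = C1*exp(-2*x) + C2*exp(x).

f = C1*exp(-2*x) + C2*exp(x)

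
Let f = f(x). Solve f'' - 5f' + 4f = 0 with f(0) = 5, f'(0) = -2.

Characteristic equation r² - 5r + 4 = 0 factors as (r - 4)(r - 1) = 0, so r = 4, 1.
Hence f_h = C1*exp(4*x) + C2*exp(x).
Apply the initial conditions: f(0) = C1 + C2 = 5 and f'(0) = C2 + 4*C1 = -2. Solving gives C1 = -7/3, C2 = 22/3.

f = -7*exp(4*x)/3 + 22*exp(x)/3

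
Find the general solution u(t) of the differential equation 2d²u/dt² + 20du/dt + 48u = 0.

u = C1*exp(-4*t) + C2*exp(-6*t)

Divide through by 2: u'' + 10u' + 24u = 0.
Characteristic equation r² + 10r + 24 = 0 factors as (r + 4)(r + 6) = 0, so r = -4, -6.
Hence u_h = C1*exp(-4*t) + C2*exp(-6*t).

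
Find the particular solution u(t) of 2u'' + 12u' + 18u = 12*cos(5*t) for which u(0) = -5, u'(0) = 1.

u = -1421*exp(-3*t)/289 - 24*cos(5*t)/289 + 45*sin(5*t)/289 - 247*t*exp(-3*t)/17

Divide through by 2: u'' + 6u' + 9u = 6*cos(5*t).
Characteristic equation r² + 6r + 9 = 0 has discriminant (6)² - 4·(9) = 0, so r = -3 is a repeated root.
Hence u_h = (C1 + C2*t)*exp(-3*t).
Try u_p = A*cos(5*t) + B*sin(5*t). Substituting and equating the coefficients of cos(5t) and sin(5t) gives A = -24/289, B = 45/289, so u_p = -24*cos(5*t)/289 + 45*sin(5*t)/289.
General solution: u = -24*cos(5*t)/289 + 45*sin(5*t)/289 + C1*exp(-3*t) + C2*t*exp(-3*t).
Apply the initial conditions: u(0) = -24/289 + C1 = -5 and u'(0) = 225/289 + C2 - 3*C1 = 1. Solving gives C1 = -1421/289, C2 = -247/17.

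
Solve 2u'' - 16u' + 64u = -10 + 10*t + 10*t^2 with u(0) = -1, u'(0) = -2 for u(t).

u = -55/512 + 5*t**2/32 + 15*t/64 - 457*cos(4*t)*exp(4*t)/512 + 171*exp(4*t)*sin(4*t)/512

Divide through by 2: u'' - 8u' + 32u = -5 + 5*t + 5*t^2.
Characteristic equation r² - 8r + 32 = 0 has discriminant (-8)² - 4·(32) = -64 < 0, so r = 4 ± 4i.
Hence u_h = C1*cos(4*t)*exp(4*t) + C2*exp(4*t)*sin(4*t).
For the particular solution try u_p = A0 + A1*t + A2*t^2. Substituting and matching coefficients of each power of t gives A0 = -55/512, A1 = 15/64, A2 = 5/32, so u_p = -55/512 + 5*t^2/32 + 15*t/64.
General solution: u = -55/512 + 5*t^2/32 + 15*t/64 + C1*cos(4*t)*exp(4*t) + C2*exp(4*t)*sin(4*t).
Apply the initial conditions: u(0) = -55/512 + C1 = -1 and u'(0) = 15/64 + 4*C1 + 4*C2 = -2. Solving gives C1 = -457/512, C2 = 171/512.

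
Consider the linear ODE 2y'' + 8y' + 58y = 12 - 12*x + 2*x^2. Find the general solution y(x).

y = 5716/24389 - 182*x/841 + x**2/29 + C1*cos(5*x)*exp(-2*x) + C2*exp(-2*x)*sin(5*x)

Divide through by 2: y'' + 4y' + 29y = 6 + x^2 - 6*x.
Characteristic equation r² + 4r + 29 = 0 has discriminant (4)² - 4·(29) = -100 < 0, so r = -2 ± 5i.
Hence y_h = C1*cos(5*x)*exp(-2*x) + C2*exp(-2*x)*sin(5*x).
For the particular solution try y_p = A0 + A1*x + A2*x^2. Substituting and matching coefficients of each power of x gives A0 = 5716/24389, A1 = -182/841, A2 = 1/29, so y_p = 5716/24389 - 182*x/841 + x^2/29.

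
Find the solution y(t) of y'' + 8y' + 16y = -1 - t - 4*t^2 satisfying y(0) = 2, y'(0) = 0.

y = -1/8 - t**2/4 + 3*t/16 + 17*exp(-4*t)/8 + 133*t*exp(-4*t)/16

Characteristic equation r² + 8r + 16 = 0 has discriminant (8)² - 4·(16) = 0, so r = -4 is a repeated root.
Hence y_h = (C1 + C2*t)*exp(-4*t).
For the particular solution try y_p = A0 + A1*t + A2*t^2. Substituting and matching coefficients of each power of t gives A0 = -1/8, A1 = 3/16, A2 = -1/4, so y_p = -1/8 - t^2/4 + 3*t/16.
General solution: y = -1/8 - t^2/4 + 3*t/16 + C1*exp(-4*t) + C2*t*exp(-4*t).
Apply the initial conditions: y(0) = -1/8 + C1 = 2 and y'(0) = 3/16 + C2 - 4*C1 = 0. Solving gives C1 = 17/8, C2 = 133/16.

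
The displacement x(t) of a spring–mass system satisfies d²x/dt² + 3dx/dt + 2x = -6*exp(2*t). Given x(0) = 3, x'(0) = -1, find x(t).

Characteristic equation r² + 3r + 2 = 0 factors as (r + 2)(r + 1) = 0, so r = -2, -1.
Hence x_h = C1*exp(-2*t) + C2*exp(-t).
Try x_p = A*exp(2*t). Substituting into the equation and dividing by exp(2*t) gives A = -1/2, so x_p = -exp(2*t)/2.
General solution: x = -exp(2*t)/2 + C1*exp(-2*t) + C2*exp(-t).
Apply the initial conditions: x(0) = -1/2 + C1 + C2 = 3 and x'(0) = -1 - C2 - 2*C1 = -1. Solving gives C1 = -7/2, C2 = 7.

x = 7*exp(-t) - 7*exp(-2*t)/2 - exp(2*t)/2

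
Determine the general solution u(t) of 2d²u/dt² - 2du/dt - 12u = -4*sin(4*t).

Divide through by 2: u'' - u' - 6u = -2*sin(4*t).
Characteristic equation r² - r - 6 = 0 factors as (r + 2)(r - 3) = 0, so r = -2, 3.
Hence u_h = C1*exp(-2*t) + C2*exp(3*t).
Try u_p = A*cos(4*t) + B*sin(4*t). Substituting and equating the coefficients of cos(4t) and sin(4t) gives A = -2/125, B = 11/125, so u_p = -2*cos(4*t)/125 + 11*sin(4*t)/125.

u = -2*cos(4*t)/125 + 11*sin(4*t)/125 + C1*exp(-2*t) + C2*exp(3*t)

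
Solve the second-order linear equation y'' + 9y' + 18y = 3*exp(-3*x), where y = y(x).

y = C1*exp(-3*x) + C2*exp(-6*x) + x*exp(-3*x)

Characteristic equation r² + 9r + 18 = 0 factors as (r + 3)(r + 6) = 0, so r = -3, -6.
Hence y_h = C1*exp(-3*x) + C2*exp(-6*x).
Since exp(-3*x) solves the homogeneous equation (r = -3 is a root of multiplicity 1), multiply the trial by x. Try y_p = A*x*exp(-3*x). Substituting into the equation and dividing by exp(-3*x) gives A = 1, so y_p = x*exp(-3*x).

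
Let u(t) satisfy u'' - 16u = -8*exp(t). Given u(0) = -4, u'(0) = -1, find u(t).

Characteristic equation r² - 16 = 0 factors as (r - 4)(r + 4) = 0, so r = 4, -4.
Hence u_h = C1*exp(4*t) + C2*exp(-4*t).
Try u_p = A*exp(t). Substituting into the equation and dividing by exp(t) gives A = 8/15, so u_p = 8*exp(t)/15.
General solution: u = 8*exp(t)/15 + C1*exp(4*t) + C2*exp(-4*t).
Apply the initial conditions: u(0) = 8/15 + C1 + C2 = -4 and u'(0) = 8/15 - 4*C2 + 4*C1 = -1. Solving gives C1 = -59/24, C2 = -83/40.

u = -83*exp(-4*t)/40 - 59*exp(4*t)/24 + 8*exp(t)/15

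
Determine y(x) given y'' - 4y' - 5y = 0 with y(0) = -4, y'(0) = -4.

Characteristic equation r² - 4r - 5 = 0 factors as (r + 1)(r - 5) = 0, so r = -1, 5.
Hence y_h = C1*exp(-x) + C2*exp(5*x).
Apply the initial conditions: y(0) = C1 + C2 = -4 and y'(0) = -C1 + 5*C2 = -4. Solving gives C1 = -8/3, C2 = -4/3.

y = -8*exp(-x)/3 - 4*exp(5*x)/3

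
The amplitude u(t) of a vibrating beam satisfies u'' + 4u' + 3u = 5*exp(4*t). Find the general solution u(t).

u = exp(4*t)/7 + C1*exp(-t) + C2*exp(-3*t)

Characteristic equation r² + 4r + 3 = 0 factors as (r + 1)(r + 3) = 0, so r = -1, -3.
Hence u_h = C1*exp(-t) + C2*exp(-3*t).
Try u_p = A*exp(4*t). Substituting into the equation and dividing by exp(4*t) gives A = 1/7, so u_p = exp(4*t)/7.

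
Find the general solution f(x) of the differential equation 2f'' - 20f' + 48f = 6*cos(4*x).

Divide through by 2: f'' - 10f' + 24f = 3*cos(4*x).
Characteristic equation r² - 10r + 24 = 0 factors as (r - 4)(r - 6) = 0, so r = 4, 6.
Hence f_h = C1*exp(4*x) + C2*exp(6*x).
Try f_p = A*cos(4*x) + B*sin(4*x). Substituting and equating the coefficients of cos(4x) and sin(4x) gives A = 3/208, B = -15/208, so f_p = -15*sin(4*x)/208 + 3*cos(4*x)/208.

f = -15*sin(4*x)/208 + 3*cos(4*x)/208 + C1*exp(4*x) + C2*exp(6*x)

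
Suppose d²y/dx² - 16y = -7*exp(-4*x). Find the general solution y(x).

y = C1*exp(-4*x) + C2*exp(4*x) + 7*x*exp(-4*x)/8

Characteristic equation r² - 16 = 0 factors as (r + 4)(r - 4) = 0, so r = -4, 4.
Hence y_h = C1*exp(-4*x) + C2*exp(4*x).
Since exp(-4*x) solves the homogeneous equation (r = -4 is a root of multiplicity 1), multiply the trial by x. Try y_p = A*x*exp(-4*x). Substituting into the equation and dividing by exp(-4*x) gives A = 7/8, so y_p = 7*x*exp(-4*x)/8.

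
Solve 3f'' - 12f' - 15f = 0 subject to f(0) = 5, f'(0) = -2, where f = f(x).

f = exp(5*x)/2 + 9*exp(-x)/2

Divide through by 3: f'' - 4f' - 5f = 0.
Characteristic equation r² - 4r - 5 = 0 factors as (r + 1)(r - 5) = 0, so r = -1, 5.
Hence f_h = C1*exp(-x) + C2*exp(5*x).
Apply the initial conditions: f(0) = C1 + C2 = 5 and f'(0) = -C1 + 5*C2 = -2. Solving gives C1 = 9/2, C2 = 1/2.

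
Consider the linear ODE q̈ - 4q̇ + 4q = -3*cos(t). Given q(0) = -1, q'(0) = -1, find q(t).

Characteristic equation r² - 4r + 4 = 0 has discriminant (-4)² - 4·(4) = 0, so r = 2 is a repeated root.
Hence q_h = (C1 + C2*t)*exp(2*t).
Try q_p = A*cos(t) + B*sin(t). Substituting and equating the coefficients of cos(t) and sin(t) gives A = -9/25, B = 12/25, so q_p = -9*cos(t)/25 + 12*sin(t)/25.
General solution: q = -9*cos(t)/25 + 12*sin(t)/25 + C1*exp(2*t) + C2*t*exp(2*t).
Apply the initial conditions: q(0) = -9/25 + C1 = -1 and q'(0) = 12/25 + C2 + 2*C1 = -1. Solving gives C1 = -16/25, C2 = -1/5.

q = -16*exp(2*t)/25 - 9*cos(t)/25 + 12*sin(t)/25 - t*exp(2*t)/5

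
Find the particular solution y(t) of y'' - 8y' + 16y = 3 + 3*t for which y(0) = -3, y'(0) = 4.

y = 9/32 - 105*exp(4*t)/32 + 3*t/16 + 271*t*exp(4*t)/16

Characteristic equation r² - 8r + 16 = 0 has discriminant (-8)² - 4·(16) = 0, so r = 4 is a repeated root.
Hence y_h = (C1 + C2*t)*exp(4*t).
For the particular solution try y_p = A0 + A1*t. Substituting and matching coefficients of each power of t gives A0 = 9/32, A1 = 3/16, so y_p = 9/32 + 3*t/16.
General solution: y = 9/32 + 3*t/16 + C1*exp(4*t) + C2*t*exp(4*t).
Apply the initial conditions: y(0) = 9/32 + C1 = -3 and y'(0) = 3/16 + C2 + 4*C1 = 4. Solving gives C1 = -105/32, C2 = 271/16.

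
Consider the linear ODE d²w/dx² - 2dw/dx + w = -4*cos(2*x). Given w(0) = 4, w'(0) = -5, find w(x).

w = 12*cos(2*x)/25 + 16*sin(2*x)/25 + 88*exp(x)/25 - 49*x*exp(x)/5

Characteristic equation r² - 2r + 1 = 0 has discriminant (-2)² - 4·(1) = 0, so r = 1 is a repeated root.
Hence w_h = (C1 + C2*x)*exp(x).
Try w_p = A*cos(2*x) + B*sin(2*x). Substituting and equating the coefficients of cos(2x) and sin(2x) gives A = 12/25, B = 16/25, so w_p = 12*cos(2*x)/25 + 16*sin(2*x)/25.
General solution: w = 12*cos(2*x)/25 + 16*sin(2*x)/25 + C1*exp(x) + C2*x*exp(x).
Apply the initial conditions: w(0) = 12/25 + C1 = 4 and w'(0) = 32/25 + C1 + C2 = -5. Solving gives C1 = 88/25, C2 = -49/5.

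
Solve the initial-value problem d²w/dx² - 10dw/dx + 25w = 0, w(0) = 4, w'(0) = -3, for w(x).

Characteristic equation r² - 10r + 25 = 0 has discriminant (-10)² - 4·(25) = 0, so r = 5 is a repeated root.
Hence w_h = (C1 + C2*x)*exp(5*x).
Apply the initial conditions: w(0) = C1 = 4 and w'(0) = C2 + 5*C1 = -3. Solving gives C1 = 4, C2 = -23.

w = 4*exp(5*x) - 23*x*exp(5*x)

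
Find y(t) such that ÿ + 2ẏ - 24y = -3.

Characteristic equation r² + 2r - 24 = 0 factors as (r + 6)(r - 4) = 0, so r = -6, 4.
Hence y_h = C1*exp(-6*t) + C2*exp(4*t).
For the particular solution try y_p = A0. Substituting and matching coefficients of each power of t gives A0 = 1/8, so y_p = 1/8.

y = 1/8 + C1*exp(-6*t) + C2*exp(4*t)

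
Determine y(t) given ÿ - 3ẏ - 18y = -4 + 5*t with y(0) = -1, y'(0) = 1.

y = 29/108 - 91*exp(6*t)/324 - 80*exp(-3*t)/81 - 5*t/18

Characteristic equation r² - 3r - 18 = 0 factors as (r - 6)(r + 3) = 0, so r = 6, -3.
Hence y_h = C1*exp(6*t) + C2*exp(-3*t).
For the particular solution try y_p = A0 + A1*t. Substituting and matching coefficients of each power of t gives A0 = 29/108, A1 = -5/18, so y_p = 29/108 - 5*t/18.
General solution: y = 29/108 - 5*t/18 + C1*exp(6*t) + C2*exp(-3*t).
Apply the initial conditions: y(0) = 29/108 + C1 + C2 = -1 and y'(0) = -5/18 - 3*C2 + 6*C1 = 1. Solving gives C1 = -91/324, C2 = -80/81.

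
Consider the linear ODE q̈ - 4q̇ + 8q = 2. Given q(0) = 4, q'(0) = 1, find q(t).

Characteristic equation r² - 4r + 8 = 0 has discriminant (-4)² - 4·(8) = -16 < 0, so r = 2 ± 2i.
Hence q_h = C1*cos(2*t)*exp(2*t) + C2*exp(2*t)*sin(2*t).
For the particular solution try q_p = A0. Substituting and matching coefficients of each power of t gives A0 = 1/4, so q_p = 1/4.
General solution: q = 1/4 + C1*cos(2*t)*exp(2*t) + C2*exp(2*t)*sin(2*t).
Apply the initial conditions: q(0) = 1/4 + C1 = 4 and q'(0) = 2*C1 + 2*C2 = 1. Solving gives C1 = 15/4, C2 = -13/4.

q = 1/4 - 13*exp(2*t)*sin(2*t)/4 + 15*cos(2*t)*exp(2*t)/4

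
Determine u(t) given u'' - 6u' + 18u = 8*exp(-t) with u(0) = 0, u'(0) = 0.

u = 8*exp(-t)/25 - 8*cos(3*t)*exp(3*t)/25 + 32*exp(3*t)*sin(3*t)/75

Characteristic equation r² - 6r + 18 = 0 has discriminant (-6)² - 4·(18) = -36 < 0, so r = 3 ± 3i.
Hence u_h = C1*cos(3*t)*exp(3*t) + C2*exp(3*t)*sin(3*t).
Try u_p = A*exp(-t). Substituting into the equation and dividing by exp(-t) gives A = 8/25, so u_p = 8*exp(-t)/25.
General solution: u = 8*exp(-t)/25 + C1*cos(3*t)*exp(3*t) + C2*exp(3*t)*sin(3*t).
Apply the initial conditions: u(0) = 8/25 + C1 = 0 and u'(0) = -8/25 + 3*C1 + 3*C2 = 0. Solving gives C1 = -8/25, C2 = 32/75.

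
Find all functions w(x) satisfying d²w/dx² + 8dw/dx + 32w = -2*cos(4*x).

w = -sin(4*x)/20 - cos(4*x)/40 + C1*cos(4*x)*exp(-4*x) + C2*exp(-4*x)*sin(4*x)

Characteristic equation r² + 8r + 32 = 0 has discriminant (8)² - 4·(32) = -64 < 0, so r = -4 ± 4i.
Hence w_h = C1*cos(4*x)*exp(-4*x) + C2*exp(-4*x)*sin(4*x).
Try w_p = A*cos(4*x) + B*sin(4*x). Substituting and equating the coefficients of cos(4x) and sin(4x) gives A = -1/40, B = -1/20, so w_p = -sin(4*x)/20 - cos(4*x)/40.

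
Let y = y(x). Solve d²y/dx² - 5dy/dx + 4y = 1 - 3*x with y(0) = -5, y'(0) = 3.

y = -11/16 - 7*exp(x) - 3*x/4 + 43*exp(4*x)/16

Characteristic equation r² - 5r + 4 = 0 factors as (r - 4)(r - 1) = 0, so r = 4, 1.
Hence y_h = C1*exp(4*x) + C2*exp(x).
For the particular solution try y_p = A0 + A1*x. Substituting and matching coefficients of each power of x gives A0 = -11/16, A1 = -3/4, so y_p = -11/16 - 3*x/4.
General solution: y = -11/16 - 3*x/4 + C1*exp(4*x) + C2*exp(x).
Apply the initial conditions: y(0) = -11/16 + C1 + C2 = -5 and y'(0) = -3/4 + C2 + 4*C1 = 3. Solving gives C1 = 43/16, C2 = -7.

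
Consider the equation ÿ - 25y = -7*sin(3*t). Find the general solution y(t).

Characteristic equation r² - 25 = 0 factors as (r - 5)(r + 5) = 0, so r = 5, -5.
Hence y_h = C1*exp(5*t) + C2*exp(-5*t).
Try y_p = A*cos(3*t) + B*sin(3*t). Substituting and equating the coefficients of cos(3t) and sin(3t) gives A = 0, B = 7/34, so y_p = 7*sin(3*t)/34.

y = 7*sin(3*t)/34 + C1*exp(5*t) + C2*exp(-5*t)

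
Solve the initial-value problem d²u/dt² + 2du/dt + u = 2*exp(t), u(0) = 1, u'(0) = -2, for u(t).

Characteristic equation r² + 2r + 1 = 0 has discriminant (2)² - 4·(1) = 0, so r = -1 is a repeated root.
Hence u_h = (C1 + C2*t)*exp(-t).
Try u_p = A*exp(t). Substituting into the equation and dividing by exp(t) gives A = 1/2, so u_p = exp(t)/2.
General solution: u = exp(t)/2 + C1*exp(-t) + C2*t*exp(-t).
Apply the initial conditions: u(0) = 1/2 + C1 = 1 and u'(0) = 1/2 + C2 - C1 = -2. Solving gives C1 = 1/2, C2 = -2.

u = exp(t)/2 + exp(-t)/2 - 2*t*exp(-t)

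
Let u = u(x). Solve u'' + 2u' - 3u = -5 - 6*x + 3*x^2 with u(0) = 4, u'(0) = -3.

Characteristic equation r² + 2r - 3 = 0 factors as (r + 3)(r - 1) = 0, so r = -3, 1.
Hence u_h = C1*exp(-3*x) + C2*exp(x).
For the particular solution try u_p = A0 + A1*x + A2*x^2. Substituting and matching coefficients of each power of x gives A0 = 13/9, A1 = 2/3, A2 = -1, so u_p = 13/9 - x^2 + 2*x/3.
General solution: u = 13/9 - x^2 + 2*x/3 + C1*exp(-3*x) + C2*exp(x).
Apply the initial conditions: u(0) = 13/9 + C1 + C2 = 4 and u'(0) = 2/3 + C2 - 3*C1 = -3. Solving gives C1 = 14/9, C2 = 1.

u = 13/9 - x**2 + 2*x/3 + 14*exp(-3*x)/9 + exp(x)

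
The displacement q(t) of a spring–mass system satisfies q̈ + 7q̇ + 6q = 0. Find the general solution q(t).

q = C1*exp(-6*t) + C2*exp(-t)

Characteristic equation r² + 7r + 6 = 0 factors as (r + 6)(r + 1) = 0, so r = -6, -1.
Hence q_h = C1*exp(-6*t) + C2*exp(-t).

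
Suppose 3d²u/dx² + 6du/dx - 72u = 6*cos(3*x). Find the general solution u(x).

Divide through by 3: u'' + 2u' - 24u = 2*cos(3*x).
Characteristic equation r² + 2r - 24 = 0 factors as (r + 6)(r - 4) = 0, so r = -6, 4.
Hence u_h = C1*exp(-6*x) + C2*exp(4*x).
Try u_p = A*cos(3*x) + B*sin(3*x). Substituting and equating the coefficients of cos(3x) and sin(3x) gives A = -22/375, B = 4/375, so u_p = -22*cos(3*x)/375 + 4*sin(3*x)/375.

u = -22*cos(3*x)/375 + 4*sin(3*x)/375 + C1*exp(-6*x) + C2*exp(4*x)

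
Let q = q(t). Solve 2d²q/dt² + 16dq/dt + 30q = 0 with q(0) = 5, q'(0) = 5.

q = -10*exp(-5*t) + 15*exp(-3*t)

Divide through by 2: q'' + 8q' + 15q = 0.
Characteristic equation r² + 8r + 15 = 0 factors as (r + 5)(r + 3) = 0, so r = -5, -3.
Hence q_h = C1*exp(-5*t) + C2*exp(-3*t).
Apply the initial conditions: q(0) = C1 + C2 = 5 and q'(0) = -5*C1 - 3*C2 = 5. Solving gives C1 = -10, C2 = 15.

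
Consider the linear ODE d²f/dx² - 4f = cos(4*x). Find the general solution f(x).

Characteristic equation r² - 4 = 0 factors as (r - 2)(r + 2) = 0, so r = 2, -2.
Hence f_h = C1*exp(2*x) + C2*exp(-2*x).
Try f_p = A*cos(4*x) + B*sin(4*x). Substituting and equating the coefficients of cos(4x) and sin(4x) gives A = -1/20, B = 0, so f_p = -cos(4*x)/20.

f = -cos(4*x)/20 + C1*exp(2*x) + C2*exp(-2*x)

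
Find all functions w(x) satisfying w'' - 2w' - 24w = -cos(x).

w = 2*sin(x)/629 + 25*cos(x)/629 + C1*exp(-4*x) + C2*exp(6*x)

Characteristic equation r² - 2r - 24 = 0 factors as (r + 4)(r - 6) = 0, so r = -4, 6.
Hence w_h = C1*exp(-4*x) + C2*exp(6*x).
Try w_p = A*cos(x) + B*sin(x). Substituting and equating the coefficients of cos(x) and sin(x) gives A = 25/629, B = 2/629, so w_p = 2*sin(x)/629 + 25*cos(x)/629.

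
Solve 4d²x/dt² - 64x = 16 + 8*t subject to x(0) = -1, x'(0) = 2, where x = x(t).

Divide through by 4: x'' - 16x = 4 + 2*t.
Characteristic equation r² - 16 = 0 factors as (r + 4)(r - 4) = 0, so r = -4, 4.
Hence x_h = C1*exp(-4*t) + C2*exp(4*t).
For the particular solution try x_p = A0 + A1*t. Substituting and matching coefficients of each power of t gives A0 = -1/4, A1 = -1/8, so x_p = -1/4 - t/8.
General solution: x = -1/4 - t/8 + C1*exp(-4*t) + C2*exp(4*t).
Apply the initial conditions: x(0) = -1/4 + C1 + C2 = -1 and x'(0) = -1/8 - 4*C1 + 4*C2 = 2. Solving gives C1 = -41/64, C2 = -7/64.

x = -1/4 - 41*exp(-4*t)/64 - 7*exp(4*t)/64 - t/8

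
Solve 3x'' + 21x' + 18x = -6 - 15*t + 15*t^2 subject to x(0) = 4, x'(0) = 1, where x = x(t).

x = 71/27 - 139*exp(-6*t)/135 - 25*t/9 + 5*t**2/6 + 12*exp(-t)/5

Divide through by 3: x'' + 7x' + 6x = -2 - 5*t + 5*t^2.
Characteristic equation r² + 7r + 6 = 0 factors as (r + 1)(r + 6) = 0, so r = -1, -6.
Hence x_h = C1*exp(-t) + C2*exp(-6*t).
For the particular solution try x_p = A0 + A1*t + A2*t^2. Substituting and matching coefficients of each power of t gives A0 = 71/27, A1 = -25/9, A2 = 5/6, so x_p = 71/27 - 25*t/9 + 5*t^2/6.
General solution: x = 71/27 - 25*t/9 + 5*t^2/6 + C1*exp(-t) + C2*exp(-6*t).
Apply the initial conditions: x(0) = 71/27 + C1 + C2 = 4 and x'(0) = -25/9 - C1 - 6*C2 = 1. Solving gives C1 = 12/5, C2 = -139/135.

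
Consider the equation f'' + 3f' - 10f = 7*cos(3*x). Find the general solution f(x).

f = -133*cos(3*x)/442 + 63*sin(3*x)/442 + C1*exp(-5*x) + C2*exp(2*x)

Characteristic equation r² + 3r - 10 = 0 factors as (r + 5)(r - 2) = 0, so r = -5, 2.
Hence f_h = C1*exp(-5*x) + C2*exp(2*x).
Try f_p = A*cos(3*x) + B*sin(3*x). Substituting and equating the coefficients of cos(3x) and sin(3x) gives A = -133/442, B = 63/442, so f_p = -133*cos(3*x)/442 + 63*sin(3*x)/442.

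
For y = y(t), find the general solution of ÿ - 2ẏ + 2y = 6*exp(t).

Characteristic equation r² - 2r + 2 = 0 has discriminant (-2)² - 4·(2) = -4 < 0, so r = 1 ± i.
Hence y_h = C1*cos(t)*exp(t) + C2*exp(t)*sin(t).
Try y_p = A*exp(t). Substituting into the equation and dividing by exp(t) gives A = 6, so y_p = 6*exp(t).

y = 6*exp(t) + C1*cos(t)*exp(t) + C2*exp(t)*sin(t)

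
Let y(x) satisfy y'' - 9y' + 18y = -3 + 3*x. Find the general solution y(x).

y = -1/12 + x/6 + C1*exp(3*x) + C2*exp(6*x)

Characteristic equation r² - 9r + 18 = 0 factors as (r - 3)(r - 6) = 0, so r = 3, 6.
Hence y_h = C1*exp(3*x) + C2*exp(6*x).
For the particular solution try y_p = A0 + A1*x. Substituting and matching coefficients of each power of x gives A0 = -1/12, A1 = 1/6, so y_p = -1/12 + x/6.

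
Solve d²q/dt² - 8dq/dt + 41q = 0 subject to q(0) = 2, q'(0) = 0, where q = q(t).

q = 2*cos(5*t)*exp(4*t) - 8*exp(4*t)*sin(5*t)/5

Characteristic equation r² - 8r + 41 = 0 has discriminant (-8)² - 4·(41) = -100 < 0, so r = 4 ± 5i.
Hence q_h = C1*cos(5*t)*exp(4*t) + C2*exp(4*t)*sin(5*t).
Apply the initial conditions: q(0) = C1 = 2 and q'(0) = 4*C1 + 5*C2 = 0. Solving gives C1 = 2, C2 = -8/5.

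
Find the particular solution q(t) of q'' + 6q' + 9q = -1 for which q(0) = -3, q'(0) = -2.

Characteristic equation r² + 6r + 9 = 0 has discriminant (6)² - 4·(9) = 0, so r = -3 is a repeated root.
Hence q_h = (C1 + C2*t)*exp(-3*t).
For the particular solution try q_p = A0. Substituting and matching coefficients of each power of t gives A0 = -1/9, so q_p = -1/9.
General solution: q = -1/9 + C1*exp(-3*t) + C2*t*exp(-3*t).
Apply the initial conditions: q(0) = -1/9 + C1 = -3 and q'(0) = C2 - 3*C1 = -2. Solving gives C1 = -26/9, C2 = -32/3.

q = -1/9 - 26*exp(-3*t)/9 - 32*t*exp(-3*t)/3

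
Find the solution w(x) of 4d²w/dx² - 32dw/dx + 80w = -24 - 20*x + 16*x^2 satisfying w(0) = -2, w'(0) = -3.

w = -89/250 - 9*x/100 + x**2/5 - 411*cos(2*x)*exp(4*x)/250 + 1833*exp(4*x)*sin(2*x)/1000

Divide through by 4: w'' - 8w' + 20w = -6 - 5*x + 4*x^2.
Characteristic equation r² - 8r + 20 = 0 has discriminant (-8)² - 4·(20) = -16 < 0, so r = 4 ± 2i.
Hence w_h = C1*cos(2*x)*exp(4*x) + C2*exp(4*x)*sin(2*x).
For the particular solution try w_p = A0 + A1*x + A2*x^2. Substituting and matching coefficients of each power of x gives A0 = -89/250, A1 = -9/100, A2 = 1/5, so w_p = -89/250 - 9*x/100 + x^2/5.
General solution: w = -89/250 - 9*x/100 + x^2/5 + C1*cos(2*x)*exp(4*x) + C2*exp(4*x)*sin(2*x).
Apply the initial conditions: w(0) = -89/250 + C1 = -2 and w'(0) = -9/100 + 2*C2 + 4*C1 = -3. Solving gives C1 = -411/250, C2 = 1833/1000.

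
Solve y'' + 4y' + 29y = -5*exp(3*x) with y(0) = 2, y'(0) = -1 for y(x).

y = -exp(3*x)/10 + 7*exp(-2*x)*sin(5*x)/10 + 21*cos(5*x)*exp(-2*x)/10

Characteristic equation r² + 4r + 29 = 0 has discriminant (4)² - 4·(29) = -100 < 0, so r = -2 ± 5i.
Hence y_h = C1*cos(5*x)*exp(-2*x) + C2*exp(-2*x)*sin(5*x).
Try y_p = A*exp(3*x). Substituting into the equation and dividing by exp(3*x) gives A = -1/10, so y_p = -exp(3*x)/10.
General solution: y = -exp(3*x)/10 + C1*cos(5*x)*exp(-2*x) + C2*exp(-2*x)*sin(5*x).
Apply the initial conditions: y(0) = -1/10 + C1 = 2 and y'(0) = -3/10 - 2*C1 + 5*C2 = -1. Solving gives C1 = 21/10, C2 = 7/10.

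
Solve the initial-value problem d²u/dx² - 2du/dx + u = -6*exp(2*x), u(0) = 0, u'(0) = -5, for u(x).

Characteristic equation r² - 2r + 1 = 0 has discriminant (-2)² - 4·(1) = 0, so r = 1 is a repeated root.
Hence u_h = (C1 + C2*x)*exp(x).
Try u_p = A*exp(2*x). Substituting into the equation and dividing by exp(2*x) gives A = -6, so u_p = -6*exp(2*x).
General solution: u = -6*exp(2*x) + C1*exp(x) + C2*x*exp(x).
Apply the initial conditions: u(0) = -6 + C1 = 0 and u'(0) = -12 + C1 + C2 = -5. Solving gives C1 = 6, C2 = 1.

u = -6*exp(2*x) + 6*exp(x) + x*exp(x)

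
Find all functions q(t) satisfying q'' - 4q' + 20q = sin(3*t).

Characteristic equation r² - 4r + 20 = 0 has discriminant (-4)² - 4·(20) = -64 < 0, so r = 2 ± 4i.
Hence q_h = C1*cos(4*t)*exp(2*t) + C2*exp(2*t)*sin(4*t).
Try q_p = A*cos(3*t) + B*sin(3*t). Substituting and equating the coefficients of cos(3t) and sin(3t) gives A = 12/265, B = 11/265, so q_p = 11*sin(3*t)/265 + 12*cos(3*t)/265.

q = 11*sin(3*t)/265 + 12*cos(3*t)/265 + C1*cos(4*t)*exp(2*t) + C2*exp(2*t)*sin(4*t)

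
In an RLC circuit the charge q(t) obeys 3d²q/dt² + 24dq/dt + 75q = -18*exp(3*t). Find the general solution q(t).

q = -3*exp(3*t)/29 + C1*cos(3*t)*exp(-4*t) + C2*exp(-4*t)*sin(3*t)

Divide through by 3: q'' + 8q' + 25q = -6*exp(3*t).
Characteristic equation r² + 8r + 25 = 0 has discriminant (8)² - 4·(25) = -36 < 0, so r = -4 ± 3i.
Hence q_h = C1*cos(3*t)*exp(-4*t) + C2*exp(-4*t)*sin(3*t).
Try q_p = A*exp(3*t). Substituting into the equation and dividing by exp(3*t) gives A = -3/29, so q_p = -3*exp(3*t)/29.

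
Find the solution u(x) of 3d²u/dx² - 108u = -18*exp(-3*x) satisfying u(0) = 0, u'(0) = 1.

Divide through by 3: u'' - 36u = -6*exp(-3*x).
Characteristic equation r² - 36 = 0 factors as (r + 6)(r - 6) = 0, so r = -6, 6.
Hence u_h = C1*exp(-6*x) + C2*exp(6*x).
Try u_p = A*exp(-3*x). Substituting into the equation and dividing by exp(-3*x) gives A = 2/9, so u_p = 2*exp(-3*x)/9.
General solution: u = 2*exp(-3*x)/9 + C1*exp(-6*x) + C2*exp(6*x).
Apply the initial conditions: u(0) = 2/9 + C1 + C2 = 0 and u'(0) = -2/3 - 6*C1 + 6*C2 = 1. Solving gives C1 = -1/4, C2 = 1/36.

u = -exp(-6*x)/4 + exp(6*x)/36 + 2*exp(-3*x)/9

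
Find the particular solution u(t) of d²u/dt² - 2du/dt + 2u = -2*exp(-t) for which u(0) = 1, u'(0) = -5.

u = -2*exp(-t)/5 - 34*exp(t)*sin(t)/5 + 7*cos(t)*exp(t)/5

Characteristic equation r² - 2r + 2 = 0 has discriminant (-2)² - 4·(2) = -4 < 0, so r = 1 ± i.
Hence u_h = C1*cos(t)*exp(t) + C2*exp(t)*sin(t).
Try u_p = A*exp(-t). Substituting into the equation and dividing by exp(-t) gives A = -2/5, so u_p = -2*exp(-t)/5.
General solution: u = -2*exp(-t)/5 + C1*cos(t)*exp(t) + C2*exp(t)*sin(t).
Apply the initial conditions: u(0) = -2/5 + C1 = 1 and u'(0) = 2/5 + C1 + C2 = -5. Solving gives C1 = 7/5, C2 = -34/5.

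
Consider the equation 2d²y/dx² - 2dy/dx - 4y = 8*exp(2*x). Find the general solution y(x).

Divide through by 2: y'' - y' - 2y = 4*exp(2*x).
Characteristic equation r² - r - 2 = 0 factors as (r + 1)(r - 2) = 0, so r = -1, 2.
Hence y_h = C1*exp(-x) + C2*exp(2*x).
Since exp(2*x) solves the homogeneous equation (r = 2 is a root of multiplicity 1), multiply the trial by x. Try y_p = A*x*exp(2*x). Substituting into the equation and dividing by exp(2*x) gives A = 4/3, so y_p = 4*x*exp(2*x)/3.

y = C1*exp(-x) + C2*exp(2*x) + 4*x*exp(2*x)/3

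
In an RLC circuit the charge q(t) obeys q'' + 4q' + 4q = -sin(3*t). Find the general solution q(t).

q = 5*sin(3*t)/169 + 12*cos(3*t)/169 + C1*exp(-2*t) + C2*t*exp(-2*t)

Characteristic equation r² + 4r + 4 = 0 has discriminant (4)² - 4·(4) = 0, so r = -2 is a repeated root.
Hence q_h = (C1 + C2*t)*exp(-2*t).
Try q_p = A*cos(3*t) + B*sin(3*t). Substituting and equating the coefficients of cos(3t) and sin(3t) gives A = 12/169, B = 5/169, so q_p = 5*sin(3*t)/169 + 12*cos(3*t)/169.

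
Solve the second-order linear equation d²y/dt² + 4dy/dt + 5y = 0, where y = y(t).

y = C1*cos(t)*exp(-2*t) + C2*exp(-2*t)*sin(t)

Characteristic equation r² + 4r + 5 = 0 has discriminant (4)² - 4·(5) = -4 < 0, so r = -2 ± i.
Hence y_h = C1*cos(t)*exp(-2*t) + C2*exp(-2*t)*sin(t).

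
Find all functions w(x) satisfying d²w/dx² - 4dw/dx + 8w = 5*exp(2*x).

w = 5*exp(2*x)/4 + C1*cos(2*x)*exp(2*x) + C2*exp(2*x)*sin(2*x)

Characteristic equation r² - 4r + 8 = 0 has discriminant (-4)² - 4·(8) = -16 < 0, so r = 2 ± 2i.
Hence w_h = C1*cos(2*x)*exp(2*x) + C2*exp(2*x)*sin(2*x).
Try w_p = A*exp(2*x). Substituting into the equation and dividing by exp(2*x) gives A = 5/4, so w_p = 5*exp(2*x)/4.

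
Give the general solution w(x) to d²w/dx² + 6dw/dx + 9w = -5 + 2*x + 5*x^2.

Characteristic equation r² + 6r + 9 = 0 has discriminant (6)² - 4·(9) = 0, so r = -3 is a repeated root.
Hence w_h = (C1 + C2*x)*exp(-3*x).
For the particular solution try w_p = A0 + A1*x + A2*x^2. Substituting and matching coefficients of each power of x gives A0 = -1/3, A1 = -14/27, A2 = 5/9, so w_p = -1/3 - 14*x/27 + 5*x^2/9.

w = -1/3 - 14*x/27 + 5*x**2/9 + C1*exp(-3*x) + C2*x*exp(-3*x)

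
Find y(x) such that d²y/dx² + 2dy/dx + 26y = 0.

Characteristic equation r² + 2r + 26 = 0 has discriminant (2)² - 4·(26) = -100 < 0, so r = -1 ± 5i.
Hence y_h = C1*cos(5*x)*exp(-x) + C2*exp(-x)*sin(5*x).

y = C1*cos(5*x)*exp(-x) + C2*exp(-x)*sin(5*x)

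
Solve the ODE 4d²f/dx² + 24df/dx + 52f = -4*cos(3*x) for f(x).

Divide through by 4: f'' + 6f' + 13f = -cos(3*x).
Characteristic equation r² + 6r + 13 = 0 has discriminant (6)² - 4·(13) = -16 < 0, so r = -3 ± 2i.
Hence f_h = C1*cos(2*x)*exp(-3*x) + C2*exp(-3*x)*sin(2*x).
Try f_p = A*cos(3*x) + B*sin(3*x). Substituting and equating the coefficients of cos(3x) and sin(3x) gives A = -1/85, B = -9/170, so f_p = -9*sin(3*x)/170 - cos(3*x)/85.

f = -9*sin(3*x)/170 - cos(3*x)/85 + C1*cos(2*x)*exp(-3*x) + C2*exp(-3*x)*sin(2*x)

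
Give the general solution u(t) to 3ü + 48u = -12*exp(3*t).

u = -4*exp(3*t)/25 + C1*cos(4*t) + C2*sin(4*t)

Divide through by 3: u'' + 16u = -4*exp(3*t).
Characteristic equation r² + 16 = 0 has discriminant (0)² - 4·(16) = -64 < 0, so r = ± 4i.
Hence u_h = C1*cos(4*t) + C2*sin(4*t).
Try u_p = A*exp(3*t). Substituting into the equation and dividing by exp(3*t) gives A = -4/25, so u_p = -4*exp(3*t)/25.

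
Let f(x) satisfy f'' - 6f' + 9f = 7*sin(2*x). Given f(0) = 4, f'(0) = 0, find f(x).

f = 35*sin(2*x)/169 + 84*cos(2*x)/169 + 592*exp(3*x)/169 - 142*x*exp(3*x)/13

Characteristic equation r² - 6r + 9 = 0 has discriminant (-6)² - 4·(9) = 0, so r = 3 is a repeated root.
Hence f_h = (C1 + C2*x)*exp(3*x).
Try f_p = A*cos(2*x) + B*sin(2*x). Substituting and equating the coefficients of cos(2x) and sin(2x) gives A = 84/169, B = 35/169, so f_p = 35*sin(2*x)/169 + 84*cos(2*x)/169.
General solution: f = 35*sin(2*x)/169 + 84*cos(2*x)/169 + C1*exp(3*x) + C2*x*exp(3*x).
Apply the initial conditions: f(0) = 84/169 + C1 = 4 and f'(0) = 70/169 + C2 + 3*C1 = 0. Solving gives C1 = 592/169, C2 = -142/13.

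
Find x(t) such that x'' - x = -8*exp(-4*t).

x = -8*exp(-4*t)/15 + C1*exp(-t) + C2*exp(t)

Characteristic equation r² - 1 = 0 factors as (r + 1)(r - 1) = 0, so r = -1, 1.
Hence x_h = C1*exp(-t) + C2*exp(t).
Try x_p = A*exp(-4*t). Substituting into the equation and dividing by exp(-4*t) gives A = -8/15, so x_p = -8*exp(-4*t)/15.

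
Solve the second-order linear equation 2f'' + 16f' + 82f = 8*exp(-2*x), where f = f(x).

Divide through by 2: f'' + 8f' + 41f = 4*exp(-2*x).
Characteristic equation r² + 8r + 41 = 0 has discriminant (8)² - 4·(41) = -100 < 0, so r = -4 ± 5i.
Hence f_h = C1*cos(5*x)*exp(-4*x) + C2*exp(-4*x)*sin(5*x).
Try f_p = A*exp(-2*x). Substituting into the equation and dividing by exp(-2*x) gives A = 4/29, so f_p = 4*exp(-2*x)/29.

f = 4*exp(-2*x)/29 + C1*cos(5*x)*exp(-4*x) + C2*exp(-4*x)*sin(5*x)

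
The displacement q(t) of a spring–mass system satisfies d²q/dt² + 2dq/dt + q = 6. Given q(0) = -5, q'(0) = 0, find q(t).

q = 6 - 11*exp(-t) - 11*t*exp(-t)

Characteristic equation r² + 2r + 1 = 0 has discriminant (2)² - 4·(1) = 0, so r = -1 is a repeated root.
Hence q_h = (C1 + C2*t)*exp(-t).
For the particular solution try q_p = A0. Substituting and matching coefficients of each power of t gives A0 = 6, so q_p = 6.
General solution: q = 6 + C1*exp(-t) + C2*t*exp(-t).
Apply the initial conditions: q(0) = 6 + C1 = -5 and q'(0) = C2 - C1 = 0. Solving gives C1 = -11, C2 = -11.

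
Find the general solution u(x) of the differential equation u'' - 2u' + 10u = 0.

Characteristic equation r² - 2r + 10 = 0 has discriminant (-2)² - 4·(10) = -36 < 0, so r = 1 ± 3i.
Hence u_h = C1*cos(3*x)*exp(x) + C2*exp(x)*sin(3*x).

u = C1*cos(3*x)*exp(x) + C2*exp(x)*sin(3*x)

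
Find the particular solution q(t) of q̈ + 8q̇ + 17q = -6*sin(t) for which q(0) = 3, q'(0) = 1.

q = -3*sin(t)/10 + 3*cos(t)/20 + 57*cos(t)*exp(-4*t)/20 + 127*exp(-4*t)*sin(t)/10

Characteristic equation r² + 8r + 17 = 0 has discriminant (8)² - 4·(17) = -4 < 0, so r = -4 ± i.
Hence q_h = C1*cos(t)*exp(-4*t) + C2*exp(-4*t)*sin(t).
Try q_p = A*cos(t) + B*sin(t). Substituting and equating the coefficients of cos(t) and sin(t) gives A = 3/20, B = -3/10, so q_p = -3*sin(t)/10 + 3*cos(t)/20.
General solution: q = -3*sin(t)/10 + 3*cos(t)/20 + C1*cos(t)*exp(-4*t) + C2*exp(-4*t)*sin(t).
Apply the initial conditions: q(0) = 3/20 + C1 = 3 and q'(0) = -3/10 + C2 - 4*C1 = 1. Solving gives C1 = 57/20, C2 = 127/10.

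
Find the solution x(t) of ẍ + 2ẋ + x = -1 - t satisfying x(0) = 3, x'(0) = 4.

x = 1 - t + 2*exp(-t) + 7*t*exp(-t)

Characteristic equation r² + 2r + 1 = 0 has discriminant (2)² - 4·(1) = 0, so r = -1 is a repeated root.
Hence x_h = (C1 + C2*t)*exp(-t).
For the particular solution try x_p = A0 + A1*t. Substituting and matching coefficients of each power of t gives A0 = 1, A1 = -1, so x_p = 1 - t.
General solution: x = 1 - t + C1*exp(-t) + C2*t*exp(-t).
Apply the initial conditions: x(0) = 1 + C1 = 3 and x'(0) = -1 + C2 - C1 = 4. Solving gives C1 = 2, C2 = 7.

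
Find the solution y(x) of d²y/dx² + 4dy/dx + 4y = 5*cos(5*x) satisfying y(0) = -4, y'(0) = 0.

Characteristic equation r² + 4r + 4 = 0 has discriminant (4)² - 4·(4) = 0, so r = -2 is a repeated root.
Hence y_h = (C1 + C2*x)*exp(-2*x).
Try y_p = A*cos(5*x) + B*sin(5*x). Substituting and equating the coefficients of cos(5x) and sin(5x) gives A = -105/841, B = 100/841, so y_p = -105*cos(5*x)/841 + 100*sin(5*x)/841.
General solution: y = -105*cos(5*x)/841 + 100*sin(5*x)/841 + C1*exp(-2*x) + C2*x*exp(-2*x).
Apply the initial conditions: y(0) = -105/841 + C1 = -4 and y'(0) = 500/841 + C2 - 2*C1 = 0. Solving gives C1 = -3259/841, C2 = -242/29.

y = -3259*exp(-2*x)/841 - 105*cos(5*x)/841 + 100*sin(5*x)/841 - 242*x*exp(-2*x)/29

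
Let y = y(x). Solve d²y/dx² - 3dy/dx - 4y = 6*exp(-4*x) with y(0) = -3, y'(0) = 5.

y = -19*exp(-x)/5 + exp(-4*x)/4 + 11*exp(4*x)/20

Characteristic equation r² - 3r - 4 = 0 factors as (r - 4)(r + 1) = 0, so r = 4, -1.
Hence y_h = C1*exp(4*x) + C2*exp(-x).
Try y_p = A*exp(-4*x). Substituting into the equation and dividing by exp(-4*x) gives A = 1/4, so y_p = exp(-4*x)/4.
General solution: y = exp(-4*x)/4 + C1*exp(4*x) + C2*exp(-x).
Apply the initial conditions: y(0) = 1/4 + C1 + C2 = -3 and y'(0) = -1 - C2 + 4*C1 = 5. Solving gives C1 = 11/20, C2 = -19/5.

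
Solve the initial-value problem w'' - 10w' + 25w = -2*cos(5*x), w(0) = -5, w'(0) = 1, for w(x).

w = -5*exp(5*x) + sin(5*x)/25 + 129*x*exp(5*x)/5

Characteristic equation r² - 10r + 25 = 0 has discriminant (-10)² - 4·(25) = 0, so r = 5 is a repeated root.
Hence w_h = (C1 + C2*x)*exp(5*x).
Try w_p = A*cos(5*x) + B*sin(5*x). Substituting and equating the coefficients of cos(5x) and sin(5x) gives A = 0, B = 1/25, so w_p = sin(5*x)/25.
General solution: w = sin(5*x)/25 + C1*exp(5*x) + C2*x*exp(5*x).
Apply the initial conditions: w(0) = C1 = -5 and w'(0) = 1/5 + C2 + 5*C1 = 1. Solving gives C1 = -5, C2 = 129/5.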